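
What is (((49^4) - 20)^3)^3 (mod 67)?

53

(49)^4 ≡ 54 (mod 67)
54 - 20 = 34
(34)^3 ≡ 42 (mod 67)
(42)^3 ≡ 53 (mod 67)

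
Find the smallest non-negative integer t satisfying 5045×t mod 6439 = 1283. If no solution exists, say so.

gcd(5045, 6439) = 1, so a unique solution mod 6439 exists.
5045⁻¹ ≡ 97 (mod 6439).
t ≡ 97×1283 ≡ 2110 (mod 6439).

2110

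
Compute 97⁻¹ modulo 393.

235

Apply the Euclidean algorithm and back-substitute:
393 = 4×97 + 5
97 = 19×5 + 2
5 = 2×2 + 1
2 = 2×1 + 0
gcd(97, 393) = 1, so the inverse exists.
Back-substitute for 1:
1 = 1×5 − 2×2
  = −2×97 + 39×5
  = 39×393 − 158×97
So 97⁻¹ ≡ −158 ≡ 235 (mod 393).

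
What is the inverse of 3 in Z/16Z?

16 = 5*3 + 1
3 = 3*1 + 0
gcd(3, 16) = 1, so the inverse exists.
Bézout: 1 = 1*16 − 5*3.
So 3⁻¹ ≡ −5 ≡ 11 (mod 16).

11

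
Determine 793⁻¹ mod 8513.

5797

By the extended Euclidean algorithm:
8513 = 10·793 + 583
793 = 1·583 + 210
583 = 2·210 + 163
210 = 1·163 + 47
163 = 3·47 + 22
47 = 2·22 + 3
22 = 7·3 + 1
3 = 3·1 + 0
gcd(793, 8513) = 1, so the inverse exists.
Bézout: 1 = 253·8513 − 2716·793.
So 793⁻¹ ≡ −2716 ≡ 5797 (mod 8513).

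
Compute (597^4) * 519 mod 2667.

(597)^4 ≡ 177 (mod 2667)
177 * 519 = 91863 ≡ 1185 (mod 2667)

1185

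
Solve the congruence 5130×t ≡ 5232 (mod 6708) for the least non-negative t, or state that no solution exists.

gcd(5130, 6708) = 6, and 6 | 5232, so solutions exist.
Divide through by 6: 855×t = 872 (mod 1118).
855⁻¹ ≡ 17 (mod 1118).
t ≡ 17×872 ≡ 290 (mod 1118).
The smallest non-negative solution is t = 290.

290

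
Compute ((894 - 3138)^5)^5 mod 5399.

5148

894 - 3138 = -2244 ≡ 3155 (mod 5399)
(3155)^5 ≡ 4930 (mod 5399)
(4930)^5 ≡ 5148 (mod 5399)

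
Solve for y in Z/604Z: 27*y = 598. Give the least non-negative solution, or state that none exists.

134

gcd(27, 604) = 1, so a unique solution mod 604 exists.
27⁻¹ ≡ 179 (mod 604).
y ≡ 179*598 ≡ 134 (mod 604).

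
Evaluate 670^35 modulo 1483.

Using repeated squaring:
35 in binary is 100011, i.e. 35 = 32 + 2 + 1.
670^1 ≡ 670 (mod 1483)
670^2 ≡ 670^2 = 448900 ≡ 1034 (mod 1483)
670^4 ≡ 1034^2 = 1069156 ≡ 1396 (mod 1483)
670^8 ≡ 1396^2 = 1948816 ≡ 154 (mod 1483)
670^16 ≡ 154^2 = 23716 ≡ 1471 (mod 1483)
670^32 ≡ 1471^2 = 2163841 ≡ 144 (mod 1483)
670^35 = 670^32 * 670^2 * 670^1 ≡ 144 * 1034 * 670 (mod 1483).
Accumulate the product:
144 * 1034 = 148896 ≡ 596
596 * 670 = 399320 ≡ 393

393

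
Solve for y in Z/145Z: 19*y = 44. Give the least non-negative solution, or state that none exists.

gcd(19, 145) = 1, so a unique solution mod 145 exists.
19⁻¹ ≡ 84 (mod 145).
y ≡ 84*44 ≡ 71 (mod 145).

71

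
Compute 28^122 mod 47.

17

Using repeated squaring:
122 in binary is 1111010, i.e. 122 = 64 + 32 + 16 + 8 + 2.
28^1 ≡ 28 (mod 47)
28^2 ≡ 28^2 = 784 ≡ 32 (mod 47)
28^4 ≡ 32^2 = 1024 ≡ 37 (mod 47)
28^8 ≡ 37^2 = 1369 ≡ 6 (mod 47)
28^16 ≡ 6^2 = 36 (mod 47)
28^32 ≡ 36^2 = 1296 ≡ 27 (mod 47)
28^64 ≡ 27^2 = 729 ≡ 24 (mod 47)
28^122 = 28^64 · 28^32 · 28^16 · 28^8 · 28^2 ≡ 24 · 27 · 36 · 6 · 32 (mod 47).
Accumulate the product:
24 · 27 = 648 ≡ 37
37 · 36 = 1332 ≡ 16
16 · 6 = 96 ≡ 2
2 · 32 = 64 ≡ 17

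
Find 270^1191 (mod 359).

By square-and-multiply:
1191 in binary is 10010100111, i.e. 1191 = 1024 + 128 + 32 + 4 + 2 + 1.
270^1 ≡ 270 (mod 359)
270^2 ≡ 270^2 = 72900 ≡ 23 (mod 359)
270^4 ≡ 23^2 = 529 ≡ 170 (mod 359)
270^8 ≡ 170^2 = 28900 ≡ 180 (mod 359)
270^16 ≡ 180^2 = 32400 ≡ 90 (mod 359)
270^32 ≡ 90^2 = 8100 ≡ 202 (mod 359)
270^64 ≡ 202^2 = 40804 ≡ 237 (mod 359)
270^128 ≡ 237^2 = 56169 ≡ 165 (mod 359)
270^256 ≡ 165^2 = 27225 ≡ 300 (mod 359)
270^512 ≡ 300^2 = 90000 ≡ 250 (mod 359)
270^1024 ≡ 250^2 = 62500 ≡ 34 (mod 359)
270^1191 = 270^1024 × 270^128 × 270^32 × 270^4 × 270^2 × 270^1 ≡ 34 × 165 × 202 × 170 × 23 × 270 (mod 359).
Accumulate the product:
34 × 165 = 5610 ≡ 225
225 × 202 = 45450 ≡ 216
216 × 170 = 36720 ≡ 102
102 × 23 = 2346 ≡ 192
192 × 270 = 51840 ≡ 144

144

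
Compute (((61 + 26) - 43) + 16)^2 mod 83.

61 + 26 = 87 ≡ 4 (mod 83)
4 - 43 = -39 ≡ 44 (mod 83)
44 + 16 = 60
(60)^2 ≡ 31 (mod 83)

31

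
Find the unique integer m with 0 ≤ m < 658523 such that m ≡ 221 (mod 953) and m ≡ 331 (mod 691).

953⁻¹ mod 691: 953×451 ≡ 1 (mod 691), so 953⁻¹ ≡ 451.
m = 221 + 953×((331 − 221)×451 mod 691) = 221 + 953×549 = 523418.

523418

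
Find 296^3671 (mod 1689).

428

Using repeated squaring:
3671 in binary is 111001010111, i.e. 3671 = 2048 + 1024 + 512 + 64 + 16 + 4 + 2 + 1.
296^1 ≡ 296 (mod 1689)
296^2 ≡ 296^2 = 87616 ≡ 1477 (mod 1689)
296^4 ≡ 1477^2 = 2181529 ≡ 1030 (mod 1689)
296^8 ≡ 1030^2 = 1060900 ≡ 208 (mod 1689)
296^16 ≡ 208^2 = 43264 ≡ 1039 (mod 1689)
296^32 ≡ 1039^2 = 1079521 ≡ 250 (mod 1689)
296^64 ≡ 250^2 = 62500 ≡ 7 (mod 1689)
296^128 ≡ 7^2 = 49 (mod 1689)
296^256 ≡ 49^2 = 2401 ≡ 712 (mod 1689)
296^512 ≡ 712^2 = 506944 ≡ 244 (mod 1689)
296^1024 ≡ 244^2 = 59536 ≡ 421 (mod 1689)
296^2048 ≡ 421^2 = 177241 ≡ 1585 (mod 1689)
296^3671 = 296^2048 * 296^1024 * 296^512 * 296^64 * 296^16 * 296^4 * 296^2 * 296^1 ≡ 1585 * 421 * 244 * 7 * 1039 * 1030 * 1477 * 296 (mod 1689).
Accumulate the product:
1585 * 421 = 667285 ≡ 130
130 * 244 = 31720 ≡ 1318
1318 * 7 = 9226 ≡ 781
781 * 1039 = 811459 ≡ 739
739 * 1030 = 761170 ≡ 1120
1120 * 1477 = 1654240 ≡ 709
709 * 296 = 209864 ≡ 428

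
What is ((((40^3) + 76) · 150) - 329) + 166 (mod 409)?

(40)^3 ≡ 196 (mod 409)
196 + 76 = 272
272 · 150 = 40800 ≡ 309 (mod 409)
309 - 329 = -20 ≡ 389 (mod 409)
389 + 166 = 555 ≡ 146 (mod 409)

146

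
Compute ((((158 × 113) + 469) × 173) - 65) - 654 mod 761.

158 × 113 = 17854 ≡ 351 (mod 761)
351 + 469 = 820 ≡ 59 (mod 761)
59 × 173 = 10207 ≡ 314 (mod 761)
314 - 65 = 249
249 - 654 = -405 ≡ 356 (mod 761)

356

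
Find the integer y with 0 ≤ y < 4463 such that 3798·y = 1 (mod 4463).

953

Run the extended Euclidean algorithm:
4463 = 1·3798 + 665
3798 = 5·665 + 473
665 = 1·473 + 192
473 = 2·192 + 89
192 = 2·89 + 14
89 = 6·14 + 5
14 = 2·5 + 4
5 = 1·4 + 1
4 = 4·1 + 0
gcd(3798, 4463) = 1, so the inverse exists.
Bézout: 1 = −811·4463 + 953·3798.
So 3798⁻¹ ≡ 953 (mod 4463).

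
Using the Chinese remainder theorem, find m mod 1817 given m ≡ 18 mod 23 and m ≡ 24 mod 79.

23⁻¹ mod 79: 23×55 ≡ 1 (mod 79), so 23⁻¹ ≡ 55.
m = 18 + 23×((24 − 18)×55 mod 79) = 18 + 23×14 = 340.
Check: 340 mod 23 = 18, 340 mod 79 = 24. ✓

340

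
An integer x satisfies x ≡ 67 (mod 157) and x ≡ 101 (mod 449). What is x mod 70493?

58471

157⁻¹ mod 449: 157*143 ≡ 1 (mod 449), so 157⁻¹ ≡ 143.
x = 67 + 157*((101 − 67)*143 mod 449) = 67 + 157*372 = 58471.
Check: 58471 mod 157 = 67, 58471 mod 449 = 101. ✓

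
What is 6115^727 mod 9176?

4931

Compute successive squares:
6115^1 ≡ 6115 (mod 9176)
6115^2 ≡ 6115^2 = 37393225 ≡ 1025 (mod 9176)
6115^4 ≡ 1025^2 = 1050625 ≡ 4561 (mod 9176)
6115^8 ≡ 4561^2 = 20802721 ≡ 729 (mod 9176)
6115^16 ≡ 729^2 = 531441 ≡ 8409 (mod 9176)
6115^32 ≡ 8409^2 = 70711281 ≡ 1025 (mod 9176)
6115^64 ≡ 1025^2 = 1050625 ≡ 4561 (mod 9176)
6115^128 ≡ 4561^2 = 20802721 ≡ 729 (mod 9176)
6115^256 ≡ 729^2 = 531441 ≡ 8409 (mod 9176)
6115^512 ≡ 8409^2 = 70711281 ≡ 1025 (mod 9176)
6115^727 = 6115^512 * 6115^128 * 6115^64 * 6115^16 * 6115^4 * 6115^2 * 6115^1 ≡ 1025 * 729 * 4561 * 8409 * 4561 * 1025 * 6115 (mod 9176).
Accumulate the product:
1025 * 729 = 747225 ≡ 3969
3969 * 4561 = 18102609 ≡ 7537
7537 * 8409 = 63378633 ≡ 1
1 * 4561 = 4561
4561 * 1025 = 4675025 ≡ 4441
4441 * 6115 = 27156715 ≡ 4931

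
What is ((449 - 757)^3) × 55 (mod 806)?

192

449 - 757 = -308 ≡ 498 (mod 806)
(498)^3 ≡ 194 (mod 806)
194 × 55 = 10670 ≡ 192 (mod 806)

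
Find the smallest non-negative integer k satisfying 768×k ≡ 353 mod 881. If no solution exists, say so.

gcd(768, 881) = 1, so a unique solution mod 881 exists.
768⁻¹ ≡ 421 (mod 881).
k ≡ 421×353 ≡ 605 (mod 881).

605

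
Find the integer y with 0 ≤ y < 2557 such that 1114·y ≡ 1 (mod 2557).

Run the extended Euclidean algorithm:
2557 = 2*1114 + 329
1114 = 3*329 + 127
329 = 2*127 + 75
127 = 1*75 + 52
75 = 1*52 + 23
52 = 2*23 + 6
23 = 3*6 + 5
6 = 1*5 + 1
5 = 5*1 + 0
gcd(1114, 2557) = 1, so the inverse exists.
Back-substitute for 1:
1 = 1*6 − 1*5
  = −1*23 + 4*6
  = 4*52 − 9*23
  = −9*75 + 13*52
  = 13*127 − 22*75
  = −22*329 + 57*127
  = 57*1114 − 193*329
  = −193*2557 + 443*1114
So 1114⁻¹ ≡ 443 (mod 2557).

443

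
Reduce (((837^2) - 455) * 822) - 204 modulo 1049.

565

(837)^2 ≡ 886 (mod 1049)
886 - 455 = 431
431 * 822 = 354282 ≡ 769 (mod 1049)
769 - 204 = 565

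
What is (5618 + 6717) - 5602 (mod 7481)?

6733

5618 + 6717 = 12335 ≡ 4854 (mod 7481)
4854 - 5602 = -748 ≡ 6733 (mod 7481)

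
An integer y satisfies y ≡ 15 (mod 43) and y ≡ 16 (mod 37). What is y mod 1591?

1348

43⁻¹ mod 37: 43*31 ≡ 1 (mod 37), so 43⁻¹ ≡ 31.
y = 15 + 43*((16 − 15)*31 mod 37) = 15 + 43*31 = 1348.
Check: 1348 mod 43 = 15, 1348 mod 37 = 16. ✓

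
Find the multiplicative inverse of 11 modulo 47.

30

By the extended Euclidean algorithm:
47 = 4×11 + 3
11 = 3×3 + 2
3 = 1×2 + 1
2 = 2×1 + 0
gcd(11, 47) = 1, so the inverse exists.
Back-substitute for 1:
1 = 1×3 − 1×2
  = −1×11 + 4×3
  = 4×47 − 17×11
So 11⁻¹ ≡ −17 ≡ 30 (mod 47).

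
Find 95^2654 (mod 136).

25

By square-and-multiply:
2654 in binary is 101001011110, i.e. 2654 = 2048 + 512 + 64 + 16 + 8 + 4 + 2.
95^1 ≡ 95 (mod 136)
95^2 ≡ 95^2 = 9025 ≡ 49 (mod 136)
95^4 ≡ 49^2 = 2401 ≡ 89 (mod 136)
95^8 ≡ 89^2 = 7921 ≡ 33 (mod 136)
95^16 ≡ 33^2 = 1089 ≡ 1 (mod 136)
95^32 ≡ 1^2 = 1 (mod 136)
95^64 ≡ 1^2 = 1 (mod 136)
95^128 ≡ 1^2 = 1 (mod 136)
95^256 ≡ 1^2 = 1 (mod 136)
95^512 ≡ 1^2 = 1 (mod 136)
95^1024 ≡ 1^2 = 1 (mod 136)
95^2048 ≡ 1^2 = 1 (mod 136)
95^2654 = 95^2048 * 95^512 * 95^64 * 95^16 * 95^8 * 95^4 * 95^2 ≡ 1 * 1 * 1 * 1 * 33 * 89 * 49 (mod 136).
Accumulate the product:
1 * 1 = 1
1 * 1 = 1
1 * 1 = 1
1 * 33 = 33
33 * 89 = 2937 ≡ 81
81 * 49 = 3969 ≡ 25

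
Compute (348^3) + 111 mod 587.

51

(348)^3 ≡ 527 (mod 587)
527 + 111 = 638 ≡ 51 (mod 587)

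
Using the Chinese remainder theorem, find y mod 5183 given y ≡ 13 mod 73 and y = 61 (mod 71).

73⁻¹ mod 71: 73·36 ≡ 1 (mod 71), so 73⁻¹ ≡ 36.
y = 13 + 73·((61 − 13)·36 mod 71) = 13 + 73·24 = 1765.

1765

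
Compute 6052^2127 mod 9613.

Compute successive squares:
6052^1 ≡ 6052 (mod 9613)
6052^2 ≡ 6052^2 = 36626704 ≡ 1174 (mod 9613)
6052^4 ≡ 1174^2 = 1378276 ≡ 3617 (mod 9613)
6052^8 ≡ 3617^2 = 13082689 ≡ 9009 (mod 9613)
6052^16 ≡ 9009^2 = 81162081 ≡ 9135 (mod 9613)
6052^32 ≡ 9135^2 = 83448225 ≡ 7385 (mod 9613)
6052^64 ≡ 7385^2 = 54538225 ≡ 3676 (mod 9613)
6052^128 ≡ 3676^2 = 13512976 ≡ 6711 (mod 9613)
6052^256 ≡ 6711^2 = 45037521 ≡ 616 (mod 9613)
6052^512 ≡ 616^2 = 379456 ≡ 4549 (mod 9613)
6052^1024 ≡ 4549^2 = 20693401 ≡ 6225 (mod 9613)
6052^2048 ≡ 6225^2 = 38750625 ≡ 622 (mod 9613)
6052^2127 = 6052^2048 * 6052^64 * 6052^8 * 6052^4 * 6052^2 * 6052^1 ≡ 622 * 3676 * 9009 * 3617 * 1174 * 6052 (mod 9613).
Accumulate the product:
622 * 3676 = 2286472 ≡ 8191
8191 * 9009 = 73792719 ≡ 3331
3331 * 3617 = 12048227 ≡ 3138
3138 * 1174 = 3684012 ≡ 2233
2233 * 6052 = 13514116 ≡ 7851

7851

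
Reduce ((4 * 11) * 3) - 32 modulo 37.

26

4 * 11 = 44 ≡ 7 (mod 37)
7 * 3 = 21
21 - 32 = -11 ≡ 26 (mod 37)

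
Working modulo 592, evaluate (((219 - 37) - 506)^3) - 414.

130

219 - 37 = 182
182 - 506 = -324 ≡ 268 (mod 592)
(268)^3 ≡ 544 (mod 592)
544 - 414 = 130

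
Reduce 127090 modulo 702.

127090 = 181*702 + 28, so 127090 ≡ 28 (mod 702).

28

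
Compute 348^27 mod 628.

128

Using repeated squaring:
27 in binary is 11011, i.e. 27 = 16 + 8 + 2 + 1.
348^1 ≡ 348 (mod 628)
348^2 ≡ 348^2 = 121104 ≡ 528 (mod 628)
348^4 ≡ 528^2 = 278784 ≡ 580 (mod 628)
348^8 ≡ 580^2 = 336400 ≡ 420 (mod 628)
348^16 ≡ 420^2 = 176400 ≡ 560 (mod 628)
348^27 = 348^16 × 348^8 × 348^2 × 348^1 ≡ 560 × 420 × 528 × 348 (mod 628).
Accumulate the product:
560 × 420 = 235200 ≡ 328
328 × 528 = 173184 ≡ 484
484 × 348 = 168432 ≡ 128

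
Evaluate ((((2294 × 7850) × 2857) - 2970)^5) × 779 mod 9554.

8374

2294 × 7850 = 18007900 ≡ 8164 (mod 9554)
8164 × 2857 = 23324548 ≡ 3234 (mod 9554)
3234 - 2970 = 264
(264)^5 ≡ 3408 (mod 9554)
3408 × 779 = 2654832 ≡ 8374 (mod 9554)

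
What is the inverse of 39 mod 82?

61

By the extended Euclidean algorithm:
82 = 2·39 + 4
39 = 9·4 + 3
4 = 1·3 + 1
3 = 3·1 + 0
gcd(39, 82) = 1, so the inverse exists.
Bézout: 1 = 10·82 − 21·39.
So 39⁻¹ ≡ −21 ≡ 61 (mod 82).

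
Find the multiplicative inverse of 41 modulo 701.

171

701 = 17·41 + 4
41 = 10·4 + 1
4 = 4·1 + 0
gcd(41, 701) = 1, so the inverse exists.
Back-substitute for 1:
1 = 1·41 − 10·4
  = −10·701 + 171·41
So 41⁻¹ ≡ 171 (mod 701).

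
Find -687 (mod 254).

-687 = -3·254 + 75, so -687 ≡ 75 (mod 254).

75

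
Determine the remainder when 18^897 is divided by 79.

1

897 in binary is 1110000001, i.e. 897 = 512 + 256 + 128 + 1.
18^1 ≡ 18 (mod 79)
18^2 ≡ 18^2 = 324 ≡ 8 (mod 79)
18^4 ≡ 8^2 = 64 (mod 79)
18^8 ≡ 64^2 = 4096 ≡ 67 (mod 79)
18^16 ≡ 67^2 = 4489 ≡ 65 (mod 79)
18^32 ≡ 65^2 = 4225 ≡ 38 (mod 79)
18^64 ≡ 38^2 = 1444 ≡ 22 (mod 79)
18^128 ≡ 22^2 = 484 ≡ 10 (mod 79)
18^256 ≡ 10^2 = 100 ≡ 21 (mod 79)
18^512 ≡ 21^2 = 441 ≡ 46 (mod 79)
18^897 = 18^512 × 18^256 × 18^128 × 18^1 ≡ 46 × 21 × 10 × 18 (mod 79).
Accumulate the product:
46 × 21 = 966 ≡ 18
18 × 10 = 180 ≡ 22
22 × 18 = 396 ≡ 1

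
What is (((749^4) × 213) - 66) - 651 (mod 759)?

(749)^4 ≡ 133 (mod 759)
133 × 213 = 28329 ≡ 246 (mod 759)
246 - 66 = 180
180 - 651 = -471 ≡ 288 (mod 759)

288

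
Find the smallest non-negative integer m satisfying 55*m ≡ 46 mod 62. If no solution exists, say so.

20

gcd(55, 62) = 1, so a unique solution mod 62 exists.
55⁻¹ ≡ 53 (mod 62).
m ≡ 53*46 ≡ 20 (mod 62).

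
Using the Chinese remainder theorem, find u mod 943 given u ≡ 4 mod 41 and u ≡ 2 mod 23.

41⁻¹ mod 23: 41*9 ≡ 1 (mod 23), so 41⁻¹ ≡ 9.
u = 4 + 41*((2 − 4)*9 mod 23) = 4 + 41*5 = 209.

209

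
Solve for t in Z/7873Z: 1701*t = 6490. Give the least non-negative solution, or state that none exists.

5109

gcd(1701, 7873) = 1, so a unique solution mod 7873 exists.
1701⁻¹ ≡ 4522 (mod 7873).
t ≡ 4522*6490 ≡ 5109 (mod 7873).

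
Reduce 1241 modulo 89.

84

1241 = 13·89 + 84, so 1241 ≡ 84 (mod 89).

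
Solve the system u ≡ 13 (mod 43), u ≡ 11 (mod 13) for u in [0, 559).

43⁻¹ mod 13: 43×10 ≡ 1 (mod 13), so 43⁻¹ ≡ 10.
u = 13 + 43×((11 − 13)×10 mod 13) = 13 + 43×6 = 271.

271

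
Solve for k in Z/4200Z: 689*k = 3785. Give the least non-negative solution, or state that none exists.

gcd(689, 4200) = 1, so a unique solution mod 4200 exists.
689⁻¹ ≡ 2609 (mod 4200).
k ≡ 2609*3785 ≡ 865 (mod 4200).

865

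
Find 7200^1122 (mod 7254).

5706

Compute successive squares:
7200^1 ≡ 7200 (mod 7254)
7200^2 ≡ 7200^2 = 51840000 ≡ 2916 (mod 7254)
7200^4 ≡ 2916^2 = 8503056 ≡ 1368 (mod 7254)
7200^8 ≡ 1368^2 = 1871424 ≡ 7146 (mod 7254)
7200^16 ≡ 7146^2 = 51065316 ≡ 4410 (mod 7254)
7200^32 ≡ 4410^2 = 19448100 ≡ 126 (mod 7254)
7200^64 ≡ 126^2 = 15876 ≡ 1368 (mod 7254)
7200^128 ≡ 1368^2 = 1871424 ≡ 7146 (mod 7254)
7200^256 ≡ 7146^2 = 51065316 ≡ 4410 (mod 7254)
7200^512 ≡ 4410^2 = 19448100 ≡ 126 (mod 7254)
7200^1024 ≡ 126^2 = 15876 ≡ 1368 (mod 7254)
7200^1122 = 7200^1024 · 7200^64 · 7200^32 · 7200^2 ≡ 1368 · 1368 · 126 · 2916 (mod 7254).
Accumulate the product:
1368 · 1368 = 1871424 ≡ 7146
7146 · 126 = 900396 ≡ 900
900 · 2916 = 2624400 ≡ 5706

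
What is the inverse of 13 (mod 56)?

By the extended Euclidean algorithm:
56 = 4·13 + 4
13 = 3·4 + 1
4 = 4·1 + 0
gcd(13, 56) = 1, so the inverse exists.
Bézout: 1 = −3·56 + 13·13.
So 13⁻¹ ≡ 13 (mod 56).

13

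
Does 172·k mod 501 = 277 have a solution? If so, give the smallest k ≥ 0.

22

gcd(172, 501) = 1, so a unique solution mod 501 exists.
172⁻¹ ≡ 67 (mod 501).
k ≡ 67·277 ≡ 22 (mod 501).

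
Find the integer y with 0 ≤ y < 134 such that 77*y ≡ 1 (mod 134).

134 = 1·77 + 57
77 = 1·57 + 20
57 = 2·20 + 17
20 = 1·17 + 3
17 = 5·3 + 2
3 = 1·2 + 1
2 = 2·1 + 0
gcd(77, 134) = 1, so the inverse exists.
Bézout: 1 = −27·134 + 47·77.
So 77⁻¹ ≡ 47 (mod 134).

47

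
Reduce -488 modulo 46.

18

-488 = -11×46 + 18, so -488 ≡ 18 (mod 46).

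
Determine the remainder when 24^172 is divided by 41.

Using repeated squaring:
24^1 ≡ 24 (mod 41)
24^2 ≡ 24^2 = 576 ≡ 2 (mod 41)
24^4 ≡ 2^2 = 4 (mod 41)
24^8 ≡ 4^2 = 16 (mod 41)
24^16 ≡ 16^2 = 256 ≡ 10 (mod 41)
24^32 ≡ 10^2 = 100 ≡ 18 (mod 41)
24^64 ≡ 18^2 = 324 ≡ 37 (mod 41)
24^128 ≡ 37^2 = 1369 ≡ 16 (mod 41)
24^172 = 24^128 * 24^32 * 24^8 * 24^4 ≡ 16 * 18 * 16 * 4 (mod 41).
Accumulate the product:
16 * 18 = 288 ≡ 1
1 * 16 = 16
16 * 4 = 64 ≡ 23

23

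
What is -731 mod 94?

-731 = -8×94 + 21, so -731 ≡ 21 (mod 94).

21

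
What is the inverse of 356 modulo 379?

346

379 = 1×356 + 23
356 = 15×23 + 11
23 = 2×11 + 1
11 = 11×1 + 0
gcd(356, 379) = 1, so the inverse exists.
Back-substitute for 1:
1 = 1×23 − 2×11
  = −2×356 + 31×23
  = 31×379 − 33×356
So 356⁻¹ ≡ −33 ≡ 346 (mod 379).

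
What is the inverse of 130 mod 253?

Apply the Euclidean algorithm and back-substitute:
253 = 1*130 + 123
130 = 1*123 + 7
123 = 17*7 + 4
7 = 1*4 + 3
4 = 1*3 + 1
3 = 3*1 + 0
gcd(130, 253) = 1, so the inverse exists.
Bézout: 1 = 37*253 − 72*130.
So 130⁻¹ ≡ −72 ≡ 181 (mod 253).

181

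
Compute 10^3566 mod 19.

5

3566 in binary is 110111101110, i.e. 3566 = 2048 + 1024 + 256 + 128 + 64 + 32 + 8 + 4 + 2.
10^1 ≡ 10 (mod 19)
10^2 ≡ 10^2 = 100 ≡ 5 (mod 19)
10^4 ≡ 5^2 = 25 ≡ 6 (mod 19)
10^8 ≡ 6^2 = 36 ≡ 17 (mod 19)
10^16 ≡ 17^2 = 289 ≡ 4 (mod 19)
10^32 ≡ 4^2 = 16 (mod 19)
10^64 ≡ 16^2 = 256 ≡ 9 (mod 19)
10^128 ≡ 9^2 = 81 ≡ 5 (mod 19)
10^256 ≡ 5^2 = 25 ≡ 6 (mod 19)
10^512 ≡ 6^2 = 36 ≡ 17 (mod 19)
10^1024 ≡ 17^2 = 289 ≡ 4 (mod 19)
10^2048 ≡ 4^2 = 16 (mod 19)
10^3566 = 10^2048 · 10^1024 · 10^256 · 10^128 · 10^64 · 10^32 · 10^8 · 10^4 · 10^2 ≡ 16 · 4 · 6 · 5 · 9 · 16 · 17 · 6 · 5 (mod 19).
Accumulate the product:
16 · 4 = 64 ≡ 7
7 · 6 = 42 ≡ 4
4 · 5 = 20 ≡ 1
1 · 9 = 9
9 · 16 = 144 ≡ 11
11 · 17 = 187 ≡ 16
16 · 6 = 96 ≡ 1
1 · 5 = 5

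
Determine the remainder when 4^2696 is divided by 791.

By square-and-multiply:
4^1 ≡ 4 (mod 791)
4^2 ≡ 4^2 = 16 (mod 791)
4^4 ≡ 16^2 = 256 (mod 791)
4^8 ≡ 256^2 = 65536 ≡ 674 (mod 791)
4^16 ≡ 674^2 = 454276 ≡ 242 (mod 791)
4^32 ≡ 242^2 = 58564 ≡ 30 (mod 791)
4^64 ≡ 30^2 = 900 ≡ 109 (mod 791)
4^128 ≡ 109^2 = 11881 ≡ 16 (mod 791)
4^256 ≡ 16^2 = 256 (mod 791)
4^512 ≡ 256^2 = 65536 ≡ 674 (mod 791)
4^1024 ≡ 674^2 = 454276 ≡ 242 (mod 791)
4^2048 ≡ 242^2 = 58564 ≡ 30 (mod 791)
4^2696 = 4^2048 × 4^512 × 4^128 × 4^8 ≡ 30 × 674 × 16 × 674 (mod 791).
Accumulate the product:
30 × 674 = 20220 ≡ 445
445 × 16 = 7120 ≡ 1
1 × 674 = 674

674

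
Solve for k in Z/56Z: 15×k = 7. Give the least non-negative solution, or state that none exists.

49

gcd(15, 56) = 1, so a unique solution mod 56 exists.
15⁻¹ ≡ 15 (mod 56).
k ≡ 15×7 ≡ 49 (mod 56).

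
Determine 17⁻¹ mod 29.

12

29 = 1*17 + 12
17 = 1*12 + 5
12 = 2*5 + 2
5 = 2*2 + 1
2 = 2*1 + 0
gcd(17, 29) = 1, so the inverse exists.
Back-substitute for 1:
1 = 1*5 − 2*2
  = −2*12 + 5*5
  = 5*17 − 7*12
  = −7*29 + 12*17
So 17⁻¹ ≡ 12 (mod 29).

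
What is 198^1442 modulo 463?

By square-and-multiply:
1442 in binary is 10110100010, i.e. 1442 = 1024 + 256 + 128 + 32 + 2.
198^1 ≡ 198 (mod 463)
198^2 ≡ 198^2 = 39204 ≡ 312 (mod 463)
198^4 ≡ 312^2 = 97344 ≡ 114 (mod 463)
198^8 ≡ 114^2 = 12996 ≡ 32 (mod 463)
198^16 ≡ 32^2 = 1024 ≡ 98 (mod 463)
198^32 ≡ 98^2 = 9604 ≡ 344 (mod 463)
198^64 ≡ 344^2 = 118336 ≡ 271 (mod 463)
198^128 ≡ 271^2 = 73441 ≡ 287 (mod 463)
198^256 ≡ 287^2 = 82369 ≡ 418 (mod 463)
198^512 ≡ 418^2 = 174724 ≡ 173 (mod 463)
198^1024 ≡ 173^2 = 29929 ≡ 297 (mod 463)
198^1442 = 198^1024 · 198^256 · 198^128 · 198^32 · 198^2 ≡ 297 · 418 · 287 · 344 · 312 (mod 463).
Accumulate the product:
297 · 418 = 124146 ≡ 62
62 · 287 = 17794 ≡ 200
200 · 344 = 68800 ≡ 276
276 · 312 = 86112 ≡ 457

457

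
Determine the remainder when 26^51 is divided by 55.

26

Compute successive squares:
26^1 ≡ 26 (mod 55)
26^2 ≡ 26^2 = 676 ≡ 16 (mod 55)
26^4 ≡ 16^2 = 256 ≡ 36 (mod 55)
26^8 ≡ 36^2 = 1296 ≡ 31 (mod 55)
26^16 ≡ 31^2 = 961 ≡ 26 (mod 55)
26^32 ≡ 26^2 = 676 ≡ 16 (mod 55)
26^51 = 26^32 * 26^16 * 26^2 * 26^1 ≡ 16 * 26 * 16 * 26 (mod 55).
Accumulate the product:
16 * 26 = 416 ≡ 31
31 * 16 = 496 ≡ 1
1 * 26 = 26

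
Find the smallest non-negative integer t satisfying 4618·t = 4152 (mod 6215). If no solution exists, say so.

gcd(4618, 6215) = 1, so a unique solution mod 6215 exists.
4618⁻¹ ≡ 467 (mod 6215).
t ≡ 467·4152 ≡ 6119 (mod 6215).

6119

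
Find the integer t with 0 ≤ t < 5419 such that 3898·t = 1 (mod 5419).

4653

Apply the Euclidean algorithm and back-substitute:
5419 = 1×3898 + 1521
3898 = 2×1521 + 856
1521 = 1×856 + 665
856 = 1×665 + 191
665 = 3×191 + 92
191 = 2×92 + 7
92 = 13×7 + 1
7 = 7×1 + 0
gcd(3898, 5419) = 1, so the inverse exists.
Back-substitute for 1:
1 = 1×92 − 13×7
  = −13×191 + 27×92
  = 27×665 − 94×191
  = −94×856 + 121×665
  = 121×1521 − 215×856
  = −215×3898 + 551×1521
  = 551×5419 − 766×3898
So 3898⁻¹ ≡ −766 ≡ 4653 (mod 5419).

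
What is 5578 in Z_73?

5578 = 76·73 + 30, so 5578 ≡ 30 (mod 73).

30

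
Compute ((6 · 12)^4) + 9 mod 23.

21

6 · 12 = 72 ≡ 3 (mod 23)
(3)^4 ≡ 12 (mod 23)
12 + 9 = 21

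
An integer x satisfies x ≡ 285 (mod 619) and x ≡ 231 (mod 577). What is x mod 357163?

152559

619⁻¹ mod 577: 619*316 ≡ 1 (mod 577), so 619⁻¹ ≡ 316.
x = 285 + 619*((231 − 285)*316 mod 577) = 285 + 619*246 = 152559.
Check: 152559 mod 619 = 285, 152559 mod 577 = 231. ✓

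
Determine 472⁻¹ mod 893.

823

Apply the Euclidean algorithm and back-substitute:
893 = 1·472 + 421
472 = 1·421 + 51
421 = 8·51 + 13
51 = 3·13 + 12
13 = 1·12 + 1
12 = 12·1 + 0
gcd(472, 893) = 1, so the inverse exists.
Back-substitute for 1:
1 = 1·13 − 1·12
  = −1·51 + 4·13
  = 4·421 − 33·51
  = −33·472 + 37·421
  = 37·893 − 70·472
So 472⁻¹ ≡ −70 ≡ 823 (mod 893).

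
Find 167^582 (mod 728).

337

By square-and-multiply:
582 in binary is 1001000110, i.e. 582 = 512 + 64 + 4 + 2.
167^1 ≡ 167 (mod 728)
167^2 ≡ 167^2 = 27889 ≡ 225 (mod 728)
167^4 ≡ 225^2 = 50625 ≡ 393 (mod 728)
167^8 ≡ 393^2 = 154449 ≡ 113 (mod 728)
167^16 ≡ 113^2 = 12769 ≡ 393 (mod 728)
167^32 ≡ 393^2 = 154449 ≡ 113 (mod 728)
167^64 ≡ 113^2 = 12769 ≡ 393 (mod 728)
167^128 ≡ 393^2 = 154449 ≡ 113 (mod 728)
167^256 ≡ 113^2 = 12769 ≡ 393 (mod 728)
167^512 ≡ 393^2 = 154449 ≡ 113 (mod 728)
167^582 = 167^512 × 167^64 × 167^4 × 167^2 ≡ 113 × 393 × 393 × 225 (mod 728).
Accumulate the product:
113 × 393 = 44409 ≡ 1
1 × 393 = 393
393 × 225 = 88425 ≡ 337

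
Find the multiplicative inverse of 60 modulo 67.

Apply the Euclidean algorithm and back-substitute:
67 = 1·60 + 7
60 = 8·7 + 4
7 = 1·4 + 3
4 = 1·3 + 1
3 = 3·1 + 0
gcd(60, 67) = 1, so the inverse exists.
Bézout: 1 = −17·67 + 19·60.
So 60⁻¹ ≡ 19 (mod 67).

19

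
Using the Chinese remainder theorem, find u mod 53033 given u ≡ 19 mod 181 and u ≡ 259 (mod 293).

181⁻¹ mod 293: 181·34 ≡ 1 (mod 293), so 181⁻¹ ≡ 34.
u = 19 + 181·((259 − 19)·34 mod 293) = 19 + 181·249 = 45088.

45088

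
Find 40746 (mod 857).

40746 = 47·857 + 467, so 40746 ≡ 467 (mod 857).

467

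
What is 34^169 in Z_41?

Compute successive squares:
169 in binary is 10101001, i.e. 169 = 128 + 32 + 8 + 1.
34^1 ≡ 34 (mod 41)
34^2 ≡ 34^2 = 1156 ≡ 8 (mod 41)
34^4 ≡ 8^2 = 64 ≡ 23 (mod 41)
34^8 ≡ 23^2 = 529 ≡ 37 (mod 41)
34^16 ≡ 37^2 = 1369 ≡ 16 (mod 41)
34^32 ≡ 16^2 = 256 ≡ 10 (mod 41)
34^64 ≡ 10^2 = 100 ≡ 18 (mod 41)
34^128 ≡ 18^2 = 324 ≡ 37 (mod 41)
34^169 = 34^128 × 34^32 × 34^8 × 34^1 ≡ 37 × 10 × 37 × 34 (mod 41).
Accumulate the product:
37 × 10 = 370 ≡ 1
1 × 37 = 37
37 × 34 = 1258 ≡ 28

28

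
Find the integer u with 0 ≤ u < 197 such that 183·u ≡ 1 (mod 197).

Run the extended Euclidean algorithm:
197 = 1×183 + 14
183 = 13×14 + 1
14 = 14×1 + 0
gcd(183, 197) = 1, so the inverse exists.
Bézout: 1 = −13×197 + 14×183.
So 183⁻¹ ≡ 14 (mod 197).

14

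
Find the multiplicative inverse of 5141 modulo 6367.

1397

By the extended Euclidean algorithm:
6367 = 1×5141 + 1226
5141 = 4×1226 + 237
1226 = 5×237 + 41
237 = 5×41 + 32
41 = 1×32 + 9
32 = 3×9 + 5
9 = 1×5 + 4
5 = 1×4 + 1
4 = 4×1 + 0
gcd(5141, 6367) = 1, so the inverse exists.
Bézout: 1 = −1128×6367 + 1397×5141.
So 5141⁻¹ ≡ 1397 (mod 6367).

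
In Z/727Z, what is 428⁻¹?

727 = 1*428 + 299
428 = 1*299 + 129
299 = 2*129 + 41
129 = 3*41 + 6
41 = 6*6 + 5
6 = 1*5 + 1
5 = 5*1 + 0
gcd(428, 727) = 1, so the inverse exists.
Bézout: 1 = −73*727 + 124*428.
So 428⁻¹ ≡ 124 (mod 727).

124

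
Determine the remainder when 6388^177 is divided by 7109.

177 in binary is 10110001, i.e. 177 = 128 + 32 + 16 + 1.
6388^1 ≡ 6388 (mod 7109)
6388^2 ≡ 6388^2 = 40806544 ≡ 884 (mod 7109)
6388^4 ≡ 884^2 = 781456 ≡ 6575 (mod 7109)
6388^8 ≡ 6575^2 = 43230625 ≡ 796 (mod 7109)
6388^16 ≡ 796^2 = 633616 ≡ 915 (mod 7109)
6388^32 ≡ 915^2 = 837225 ≡ 5472 (mod 7109)
6388^64 ≡ 5472^2 = 29942784 ≡ 6785 (mod 7109)
6388^128 ≡ 6785^2 = 46036225 ≡ 5450 (mod 7109)
6388^177 = 6388^128 · 6388^32 · 6388^16 · 6388^1 ≡ 5450 · 5472 · 915 · 6388 (mod 7109).
Accumulate the product:
5450 · 5472 = 29822400 ≡ 145
145 · 915 = 132675 ≡ 4713
4713 · 6388 = 30106644 ≡ 29

29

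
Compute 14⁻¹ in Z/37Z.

Run the extended Euclidean algorithm:
37 = 2·14 + 9
14 = 1·9 + 5
9 = 1·5 + 4
5 = 1·4 + 1
4 = 4·1 + 0
gcd(14, 37) = 1, so the inverse exists.
Bézout: 1 = −3·37 + 8·14.
So 14⁻¹ ≡ 8 (mod 37).

8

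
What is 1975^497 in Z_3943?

By square-and-multiply:
1975^1 ≡ 1975 (mod 3943)
1975^2 ≡ 1975^2 = 3900625 ≡ 998 (mod 3943)
1975^4 ≡ 998^2 = 996004 ≡ 2368 (mod 3943)
1975^8 ≡ 2368^2 = 5607424 ≡ 478 (mod 3943)
1975^16 ≡ 478^2 = 228484 ≡ 3733 (mod 3943)
1975^32 ≡ 3733^2 = 13935289 ≡ 727 (mod 3943)
1975^64 ≡ 727^2 = 528529 ≡ 167 (mod 3943)
1975^128 ≡ 167^2 = 27889 ≡ 288 (mod 3943)
1975^256 ≡ 288^2 = 82944 ≡ 141 (mod 3943)
1975^497 = 1975^256 * 1975^128 * 1975^64 * 1975^32 * 1975^16 * 1975^1 ≡ 141 * 288 * 167 * 727 * 3733 * 1975 (mod 3943).
Accumulate the product:
141 * 288 = 40608 ≡ 1178
1178 * 167 = 196726 ≡ 3519
3519 * 727 = 2558313 ≡ 3249
3249 * 3733 = 12128517 ≡ 3792
3792 * 1975 = 7489200 ≡ 1443

1443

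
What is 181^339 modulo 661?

339 in binary is 101010011, i.e. 339 = 256 + 64 + 16 + 2 + 1.
181^1 ≡ 181 (mod 661)
181^2 ≡ 181^2 = 32761 ≡ 372 (mod 661)
181^4 ≡ 372^2 = 138384 ≡ 235 (mod 661)
181^8 ≡ 235^2 = 55225 ≡ 362 (mod 661)
181^16 ≡ 362^2 = 131044 ≡ 166 (mod 661)
181^32 ≡ 166^2 = 27556 ≡ 455 (mod 661)
181^64 ≡ 455^2 = 207025 ≡ 132 (mod 661)
181^128 ≡ 132^2 = 17424 ≡ 238 (mod 661)
181^256 ≡ 238^2 = 56644 ≡ 459 (mod 661)
181^339 = 181^256 × 181^64 × 181^16 × 181^2 × 181^1 ≡ 459 × 132 × 166 × 372 × 181 (mod 661).
Accumulate the product:
459 × 132 = 60588 ≡ 437
437 × 166 = 72542 ≡ 493
493 × 372 = 183396 ≡ 299
299 × 181 = 54119 ≡ 578

578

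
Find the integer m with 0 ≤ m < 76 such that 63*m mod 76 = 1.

76 = 1*63 + 13
63 = 4*13 + 11
13 = 1*11 + 2
11 = 5*2 + 1
2 = 2*1 + 0
gcd(63, 76) = 1, so the inverse exists.
Bézout: 1 = −29*76 + 35*63.
So 63⁻¹ ≡ 35 (mod 76).

35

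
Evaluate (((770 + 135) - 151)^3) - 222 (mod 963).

652

770 + 135 = 905
905 - 151 = 754
(754)^3 ≡ 874 (mod 963)
874 - 222 = 652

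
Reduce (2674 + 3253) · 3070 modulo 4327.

2674 + 3253 = 5927 ≡ 1600 (mod 4327)
1600 · 3070 = 4912000 ≡ 855 (mod 4327)

855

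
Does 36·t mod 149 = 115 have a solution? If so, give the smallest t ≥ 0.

gcd(36, 149) = 1, so a unique solution mod 149 exists.
36⁻¹ ≡ 29 (mod 149).
t ≡ 29·115 ≡ 57 (mod 149).

57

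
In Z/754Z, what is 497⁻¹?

Run the extended Euclidean algorithm:
754 = 1×497 + 257
497 = 1×257 + 240
257 = 1×240 + 17
240 = 14×17 + 2
17 = 8×2 + 1
2 = 2×1 + 0
gcd(497, 754) = 1, so the inverse exists.
Back-substitute for 1:
1 = 1×17 − 8×2
  = −8×240 + 113×17
  = 113×257 − 121×240
  = −121×497 + 234×257
  = 234×754 − 355×497
So 497⁻¹ ≡ −355 ≡ 399 (mod 754).

399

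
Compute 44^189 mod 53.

16

189 in binary is 10111101, i.e. 189 = 128 + 32 + 16 + 8 + 4 + 1.
44^1 ≡ 44 (mod 53)
44^2 ≡ 44^2 = 1936 ≡ 28 (mod 53)
44^4 ≡ 28^2 = 784 ≡ 42 (mod 53)
44^8 ≡ 42^2 = 1764 ≡ 15 (mod 53)
44^16 ≡ 15^2 = 225 ≡ 13 (mod 53)
44^32 ≡ 13^2 = 169 ≡ 10 (mod 53)
44^64 ≡ 10^2 = 100 ≡ 47 (mod 53)
44^128 ≡ 47^2 = 2209 ≡ 36 (mod 53)
44^189 = 44^128 · 44^32 · 44^16 · 44^8 · 44^4 · 44^1 ≡ 36 · 10 · 13 · 15 · 42 · 44 (mod 53).
Accumulate the product:
36 · 10 = 360 ≡ 42
42 · 13 = 546 ≡ 16
16 · 15 = 240 ≡ 28
28 · 42 = 1176 ≡ 10
10 · 44 = 440 ≡ 16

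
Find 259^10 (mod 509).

10 in binary is 1010, i.e. 10 = 8 + 2.
259^1 ≡ 259 (mod 509)
259^2 ≡ 259^2 = 67081 ≡ 402 (mod 509)
259^4 ≡ 402^2 = 161604 ≡ 251 (mod 509)
259^8 ≡ 251^2 = 63001 ≡ 394 (mod 509)
259^10 = 259^8 · 259^2 ≡ 394 · 402 (mod 509).
394 · 402 = 158388 ≡ 89 (mod 509).

89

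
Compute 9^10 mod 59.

41

By square-and-multiply:
10 in binary is 1010, i.e. 10 = 8 + 2.
9^1 ≡ 9 (mod 59)
9^2 ≡ 9^2 = 81 ≡ 22 (mod 59)
9^4 ≡ 22^2 = 484 ≡ 12 (mod 59)
9^8 ≡ 12^2 = 144 ≡ 26 (mod 59)
9^10 = 9^8 * 9^2 ≡ 26 * 22 (mod 59).
26 * 22 = 572 ≡ 41 (mod 59).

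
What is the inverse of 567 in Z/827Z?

By the extended Euclidean algorithm:
827 = 1*567 + 260
567 = 2*260 + 47
260 = 5*47 + 25
47 = 1*25 + 22
25 = 1*22 + 3
22 = 7*3 + 1
3 = 3*1 + 0
gcd(567, 827) = 1, so the inverse exists.
Back-substitute for 1:
1 = 1*22 − 7*3
  = −7*25 + 8*22
  = 8*47 − 15*25
  = −15*260 + 83*47
  = 83*567 − 181*260
  = −181*827 + 264*567
So 567⁻¹ ≡ 264 (mod 827).

264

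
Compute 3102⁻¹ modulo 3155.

Run the extended Euclidean algorithm:
3155 = 1*3102 + 53
3102 = 58*53 + 28
53 = 1*28 + 25
28 = 1*25 + 3
25 = 8*3 + 1
3 = 3*1 + 0
gcd(3102, 3155) = 1, so the inverse exists.
Back-substitute for 1:
1 = 1*25 − 8*3
  = −8*28 + 9*25
  = 9*53 − 17*28
  = −17*3102 + 995*53
  = 995*3155 − 1012*3102
So 3102⁻¹ ≡ −1012 ≡ 2143 (mod 3155).

2143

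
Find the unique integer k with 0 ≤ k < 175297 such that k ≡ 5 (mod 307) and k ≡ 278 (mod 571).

81360

307⁻¹ mod 571: 307·93 ≡ 1 (mod 571), so 307⁻¹ ≡ 93.
k = 5 + 307·((278 − 5)·93 mod 571) = 5 + 307·265 = 81360.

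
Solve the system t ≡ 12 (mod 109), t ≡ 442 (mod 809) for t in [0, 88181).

46555

109⁻¹ mod 809: 109·334 ≡ 1 (mod 809), so 109⁻¹ ≡ 334.
t = 12 + 109·((442 − 12)·334 mod 809) = 12 + 109·427 = 46555.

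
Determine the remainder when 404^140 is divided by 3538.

By square-and-multiply:
140 in binary is 10001100, i.e. 140 = 128 + 8 + 4.
404^1 ≡ 404 (mod 3538)
404^2 ≡ 404^2 = 163216 ≡ 468 (mod 3538)
404^4 ≡ 468^2 = 219024 ≡ 3206 (mod 3538)
404^8 ≡ 3206^2 = 10278436 ≡ 546 (mod 3538)
404^16 ≡ 546^2 = 298116 ≡ 924 (mod 3538)
404^32 ≡ 924^2 = 853776 ≡ 1118 (mod 3538)
404^64 ≡ 1118^2 = 1249924 ≡ 1010 (mod 3538)
404^128 ≡ 1010^2 = 1020100 ≡ 1156 (mod 3538)
404^140 = 404^128 * 404^8 * 404^4 ≡ 1156 * 546 * 3206 (mod 3538).
Accumulate the product:
1156 * 546 = 631176 ≡ 1412
1412 * 3206 = 4526872 ≡ 1770

1770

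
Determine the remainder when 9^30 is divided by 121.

By square-and-multiply:
9^1 ≡ 9 (mod 121)
9^2 ≡ 9^2 = 81 (mod 121)
9^4 ≡ 81^2 = 6561 ≡ 27 (mod 121)
9^8 ≡ 27^2 = 729 ≡ 3 (mod 121)
9^16 ≡ 3^2 = 9 (mod 121)
9^30 = 9^16 × 9^8 × 9^4 × 9^2 ≡ 9 × 3 × 27 × 81 (mod 121).
Accumulate the product:
9 × 3 = 27
27 × 27 = 729 ≡ 3
3 × 81 = 243 ≡ 1

1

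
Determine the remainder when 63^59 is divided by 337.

229

63^1 ≡ 63 (mod 337)
63^2 ≡ 63^2 = 3969 ≡ 262 (mod 337)
63^4 ≡ 262^2 = 68644 ≡ 233 (mod 337)
63^8 ≡ 233^2 = 54289 ≡ 32 (mod 337)
63^16 ≡ 32^2 = 1024 ≡ 13 (mod 337)
63^32 ≡ 13^2 = 169 (mod 337)
63^59 = 63^32 × 63^16 × 63^8 × 63^2 × 63^1 ≡ 169 × 13 × 32 × 262 × 63 (mod 337).
Accumulate the product:
169 × 13 = 2197 ≡ 175
175 × 32 = 5600 ≡ 208
208 × 262 = 54496 ≡ 239
239 × 63 = 15057 ≡ 229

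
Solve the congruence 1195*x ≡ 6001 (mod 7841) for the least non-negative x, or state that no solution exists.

7577

gcd(1195, 7841) = 1, so a unique solution mod 7841 exists.
1195⁻¹ ≡ 3307 (mod 7841).
x ≡ 3307*6001 ≡ 7577 (mod 7841).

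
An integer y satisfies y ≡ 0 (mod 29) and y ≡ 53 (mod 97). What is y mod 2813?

1508

29⁻¹ mod 97: 29×87 ≡ 1 (mod 97), so 29⁻¹ ≡ 87.
y = 0 + 29×((53 − 0)×87 mod 97) = 0 + 29×52 = 1508.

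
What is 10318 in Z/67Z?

10318 = 154*67 + 0, so 10318 ≡ 0 (mod 67).

0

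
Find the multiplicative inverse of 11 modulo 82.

82 = 7*11 + 5
11 = 2*5 + 1
5 = 5*1 + 0
gcd(11, 82) = 1, so the inverse exists.
Bézout: 1 = −2*82 + 15*11.
So 11⁻¹ ≡ 15 (mod 82).

15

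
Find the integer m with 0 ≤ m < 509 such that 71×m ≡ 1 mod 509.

509 = 7·71 + 12
71 = 5·12 + 11
12 = 1·11 + 1
11 = 11·1 + 0
gcd(71, 509) = 1, so the inverse exists.
Back-substitute for 1:
1 = 1·12 − 1·11
  = −1·71 + 6·12
  = 6·509 − 43·71
So 71⁻¹ ≡ −43 ≡ 466 (mod 509).

466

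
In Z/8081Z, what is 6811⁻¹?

8081 = 1×6811 + 1270
6811 = 5×1270 + 461
1270 = 2×461 + 348
461 = 1×348 + 113
348 = 3×113 + 9
113 = 12×9 + 5
9 = 1×5 + 4
5 = 1×4 + 1
4 = 4×1 + 0
gcd(6811, 8081) = 1, so the inverse exists.
Back-substitute for 1:
1 = 1×5 − 1×4
  = −1×9 + 2×5
  = 2×113 − 25×9
  = −25×348 + 77×113
  = 77×461 − 102×348
  = −102×1270 + 281×461
  = 281×6811 − 1507×1270
  = −1507×8081 + 1788×6811
So 6811⁻¹ ≡ 1788 (mod 8081).

1788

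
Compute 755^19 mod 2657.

By square-and-multiply:
19 in binary is 10011, i.e. 19 = 16 + 2 + 1.
755^1 ≡ 755 (mod 2657)
755^2 ≡ 755^2 = 570025 ≡ 1427 (mod 2657)
755^4 ≡ 1427^2 = 2036329 ≡ 1067 (mod 2657)
755^8 ≡ 1067^2 = 1138489 ≡ 1293 (mod 2657)
755^16 ≡ 1293^2 = 1671849 ≡ 596 (mod 2657)
755^19 = 755^16 × 755^2 × 755^1 ≡ 596 × 1427 × 755 (mod 2657).
Accumulate the product:
596 × 1427 = 850492 ≡ 252
252 × 755 = 190260 ≡ 1613

1613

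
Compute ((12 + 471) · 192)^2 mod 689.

12 + 471 = 483
483 · 192 = 92736 ≡ 410 (mod 689)
(410)^2 ≡ 673 (mod 689)

673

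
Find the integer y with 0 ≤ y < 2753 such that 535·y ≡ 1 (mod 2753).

By the extended Euclidean algorithm:
2753 = 5*535 + 78
535 = 6*78 + 67
78 = 1*67 + 11
67 = 6*11 + 1
11 = 11*1 + 0
gcd(535, 2753) = 1, so the inverse exists.
Bézout: 1 = −48*2753 + 247*535.
So 535⁻¹ ≡ 247 (mod 2753).

247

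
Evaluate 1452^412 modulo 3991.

2518

412 in binary is 110011100, i.e. 412 = 256 + 128 + 16 + 8 + 4.
1452^1 ≡ 1452 (mod 3991)
1452^2 ≡ 1452^2 = 2108304 ≡ 1056 (mod 3991)
1452^4 ≡ 1056^2 = 1115136 ≡ 1647 (mod 3991)
1452^8 ≡ 1647^2 = 2712609 ≡ 2720 (mod 3991)
1452^16 ≡ 2720^2 = 7398400 ≡ 3077 (mod 3991)
1452^32 ≡ 3077^2 = 9467929 ≡ 1277 (mod 3991)
1452^64 ≡ 1277^2 = 1630729 ≡ 2401 (mod 3991)
1452^128 ≡ 2401^2 = 5764801 ≡ 1797 (mod 3991)
1452^256 ≡ 1797^2 = 3229209 ≡ 490 (mod 3991)
1452^412 = 1452^256 × 1452^128 × 1452^16 × 1452^8 × 1452^4 ≡ 490 × 1797 × 3077 × 2720 × 1647 (mod 3991).
Accumulate the product:
490 × 1797 = 880530 ≡ 2510
2510 × 3077 = 7723270 ≡ 685
685 × 2720 = 1863200 ≡ 3394
3394 × 1647 = 5589918 ≡ 2518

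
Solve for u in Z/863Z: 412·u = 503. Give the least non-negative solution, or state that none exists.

gcd(412, 863) = 1, so a unique solution mod 863 exists.
412⁻¹ ≡ 354 (mod 863).
u ≡ 354·503 ≡ 284 (mod 863).

284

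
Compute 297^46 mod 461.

88

46 in binary is 101110, i.e. 46 = 32 + 8 + 4 + 2.
297^1 ≡ 297 (mod 461)
297^2 ≡ 297^2 = 88209 ≡ 158 (mod 461)
297^4 ≡ 158^2 = 24964 ≡ 70 (mod 461)
297^8 ≡ 70^2 = 4900 ≡ 290 (mod 461)
297^16 ≡ 290^2 = 84100 ≡ 198 (mod 461)
297^32 ≡ 198^2 = 39204 ≡ 19 (mod 461)
297^46 = 297^32 * 297^8 * 297^4 * 297^2 ≡ 19 * 290 * 70 * 158 (mod 461).
Accumulate the product:
19 * 290 = 5510 ≡ 439
439 * 70 = 30730 ≡ 304
304 * 158 = 48032 ≡ 88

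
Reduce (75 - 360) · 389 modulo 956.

75 - 360 = -285 ≡ 671 (mod 956)
671 · 389 = 261019 ≡ 31 (mod 956)

31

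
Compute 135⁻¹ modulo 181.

181 = 1×135 + 46
135 = 2×46 + 43
46 = 1×43 + 3
43 = 14×3 + 1
3 = 3×1 + 0
gcd(135, 181) = 1, so the inverse exists.
Back-substitute for 1:
1 = 1×43 − 14×3
  = −14×46 + 15×43
  = 15×135 − 44×46
  = −44×181 + 59×135
So 135⁻¹ ≡ 59 (mod 181).

59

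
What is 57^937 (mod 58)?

57

937 in binary is 1110101001, i.e. 937 = 512 + 256 + 128 + 32 + 8 + 1.
57^1 ≡ 57 (mod 58)
57^2 ≡ 57^2 = 3249 ≡ 1 (mod 58)
57^4 ≡ 1^2 = 1 (mod 58)
57^8 ≡ 1^2 = 1 (mod 58)
57^16 ≡ 1^2 = 1 (mod 58)
57^32 ≡ 1^2 = 1 (mod 58)
57^64 ≡ 1^2 = 1 (mod 58)
57^128 ≡ 1^2 = 1 (mod 58)
57^256 ≡ 1^2 = 1 (mod 58)
57^512 ≡ 1^2 = 1 (mod 58)
57^937 = 57^512 × 57^256 × 57^128 × 57^32 × 57^8 × 57^1 ≡ 1 × 1 × 1 × 1 × 1 × 57 (mod 58).
Accumulate the product:
1 × 1 = 1
1 × 1 = 1
1 × 1 = 1
1 × 1 = 1
1 × 57 = 57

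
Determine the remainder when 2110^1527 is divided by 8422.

5156

2110^1 ≡ 2110 (mod 8422)
2110^2 ≡ 2110^2 = 4452100 ≡ 5284 (mod 8422)
2110^4 ≡ 5284^2 = 27920656 ≡ 1726 (mod 8422)
2110^8 ≡ 1726^2 = 2979076 ≡ 6110 (mod 8422)
2110^16 ≡ 6110^2 = 37332100 ≡ 5796 (mod 8422)
2110^32 ≡ 5796^2 = 33593616 ≡ 6680 (mod 8422)
2110^64 ≡ 6680^2 = 44622400 ≡ 2644 (mod 8422)
2110^128 ≡ 2644^2 = 6990736 ≡ 476 (mod 8422)
2110^256 ≡ 476^2 = 226576 ≡ 7604 (mod 8422)
2110^512 ≡ 7604^2 = 57820816 ≡ 3786 (mod 8422)
2110^1024 ≡ 3786^2 = 14333796 ≡ 7974 (mod 8422)
2110^1527 = 2110^1024 * 2110^256 * 2110^128 * 2110^64 * 2110^32 * 2110^16 * 2110^4 * 2110^2 * 2110^1 ≡ 7974 * 7604 * 476 * 2644 * 6680 * 5796 * 1726 * 5284 * 2110 (mod 8422).
Accumulate the product:
7974 * 7604 = 60634296 ≡ 4318
4318 * 476 = 2055368 ≡ 400
400 * 2644 = 1057600 ≡ 4850
4850 * 6680 = 32398000 ≡ 6988
6988 * 5796 = 40502448 ≡ 1050
1050 * 1726 = 1812300 ≡ 1570
1570 * 5284 = 8295880 ≡ 210
210 * 2110 = 443100 ≡ 5156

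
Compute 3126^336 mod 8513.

Compute successive squares:
336 in binary is 101010000, i.e. 336 = 256 + 64 + 16.
3126^1 ≡ 3126 (mod 8513)
3126^2 ≡ 3126^2 = 9771876 ≡ 7465 (mod 8513)
3126^4 ≡ 7465^2 = 55726225 ≡ 127 (mod 8513)
3126^8 ≡ 127^2 = 16129 ≡ 7616 (mod 8513)
3126^16 ≡ 7616^2 = 58003456 ≡ 4387 (mod 8513)
3126^32 ≡ 4387^2 = 19245769 ≡ 6389 (mod 8513)
3126^64 ≡ 6389^2 = 40819321 ≡ 7999 (mod 8513)
3126^128 ≡ 7999^2 = 63984001 ≡ 293 (mod 8513)
3126^256 ≡ 293^2 = 85849 ≡ 719 (mod 8513)
3126^336 = 3126^256 × 3126^64 × 3126^16 ≡ 719 × 7999 × 4387 (mod 8513).
Accumulate the product:
719 × 7999 = 5751281 ≡ 5006
5006 × 4387 = 21961322 ≡ 6295

6295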